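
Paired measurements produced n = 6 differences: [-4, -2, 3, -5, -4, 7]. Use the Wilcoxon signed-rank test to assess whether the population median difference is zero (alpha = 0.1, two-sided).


Step 1: Drop any zero differences (none here) and take |d_i|.
|d| = [4, 2, 3, 5, 4, 7]
Step 2: Midrank |d_i| (ties get averaged ranks).
ranks: |4|->3.5, |2|->1, |3|->2, |5|->5, |4|->3.5, |7|->6
Step 3: Attach original signs; sum ranks with positive sign and with negative sign.
W+ = 2 + 6 = 8
W- = 3.5 + 1 + 5 + 3.5 = 13
(Check: W+ + W- = 21 should equal n(n+1)/2 = 21.)
Step 4: Test statistic W = min(W+, W-) = 8.
Step 5: Ties in |d|, so use the tie-corrected normal approximation.
        E[W] = n(n+1)/4 = 6*7/4 = 10.5.
        Tie groups: |d|=4 (t=2); sum(t^3 - t) = 6.
        Var[W] = n(n+1)(2n+1)/24 - sum(t^3-t)/48 = 546/24 - 6/48 = 22.625.
        z = (W - E[W]) / sqrt(Var[W]) = (8 - 10.5) / 4.7566 = -0.5256.
        Two-sided p = 2*Phi(z) = 0.599174.
Step 6: alpha = 0.1. fail to reject H0.

W+ = 8, W- = 13, W = min = 8, p = 0.599174, fail to reject H0.


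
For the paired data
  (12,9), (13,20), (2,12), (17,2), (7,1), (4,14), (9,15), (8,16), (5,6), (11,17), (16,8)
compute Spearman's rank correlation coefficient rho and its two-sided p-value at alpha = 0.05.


Step 1: Rank x and y separately (midranks; no ties here).
rank(x): 12->8, 13->9, 2->1, 17->11, 7->4, 4->2, 9->6, 8->5, 5->3, 11->7, 16->10
rank(y): 9->5, 20->11, 12->6, 2->2, 1->1, 14->7, 15->8, 16->9, 6->3, 17->10, 8->4
Step 2: d_i = R_x(i) - R_y(i); compute d_i^2.
  (8-5)^2=9, (9-11)^2=4, (1-6)^2=25, (11-2)^2=81, (4-1)^2=9, (2-7)^2=25, (6-8)^2=4, (5-9)^2=16, (3-3)^2=0, (7-10)^2=9, (10-4)^2=36
sum(d^2) = 218.
Step 3: rho = 1 - 6*218 / (11*(11^2 - 1)) = 1 - 1308/1320 = 0.009091.
Step 4: Under H0, t = rho * sqrt((n-2)/(1-rho^2)) = 0.0273 ~ t(9).
Step 5: Two-sided p-value from the t-distribution with 9 df = 0.978837.
Step 6: alpha = 0.05. fail to reject H0.

rho = 0.0091, p = 0.978837, fail to reject H0 at alpha = 0.05.


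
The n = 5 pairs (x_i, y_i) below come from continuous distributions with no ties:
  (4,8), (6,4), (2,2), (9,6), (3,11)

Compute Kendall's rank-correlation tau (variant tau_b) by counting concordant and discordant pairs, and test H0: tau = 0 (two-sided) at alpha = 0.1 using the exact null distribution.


Step 1: Enumerate the 10 unordered pairs (i,j) with i<j and classify each by sign(x_j-x_i) * sign(y_j-y_i).
  (1,2):dx=+2,dy=-4->D; (1,3):dx=-2,dy=-6->C; (1,4):dx=+5,dy=-2->D; (1,5):dx=-1,dy=+3->D
  (2,3):dx=-4,dy=-2->C; (2,4):dx=+3,dy=+2->C; (2,5):dx=-3,dy=+7->D; (3,4):dx=+7,dy=+4->C
  (3,5):dx=+1,dy=+9->C; (4,5):dx=-6,dy=+5->D
Step 2: C = 5, D = 5, total pairs = 10.
Step 3: tau = (C - D)/(n(n-1)/2) = (5 - 5)/10 = 0.000000.
Step 4: Exact two-sided p-value (enumerate n! = 120 permutations of y under H0): p = 1.000000.
Step 5: alpha = 0.1. fail to reject H0.

tau_b = 0.0000 (C=5, D=5), p = 1.000000, fail to reject H0.


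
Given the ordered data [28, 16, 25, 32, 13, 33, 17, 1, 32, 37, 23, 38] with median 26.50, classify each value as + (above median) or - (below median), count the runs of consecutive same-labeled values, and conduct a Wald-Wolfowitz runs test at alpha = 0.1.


Step 1: Compute median = 26.50; label A = above, B = below.
Labels in order: ABBABABBAABA  (n_A = 6, n_B = 6)
Step 2: Count runs R = 9.
Step 3: Under H0 (random ordering), E[R] = 2*n_A*n_B/(n_A+n_B) + 1 = 2*6*6/12 + 1 = 7.0000.
        Var[R] = 2*n_A*n_B*(2*n_A*n_B - n_A - n_B) / ((n_A+n_B)^2 * (n_A+n_B-1)) = 4320/1584 = 2.7273.
        SD[R] = 1.6514.
Step 4: Continuity-corrected z = (R - 0.5 - E[R]) / SD[R] = (9 - 0.5 - 7.0000) / 1.6514 = 0.9083.
Step 5: Two-sided p-value via normal approximation = 2*(1 - Phi(|z|)) = 0.363722.
Step 6: alpha = 0.1. fail to reject H0.

R = 9, z = 0.9083, p = 0.363722, fail to reject H0.


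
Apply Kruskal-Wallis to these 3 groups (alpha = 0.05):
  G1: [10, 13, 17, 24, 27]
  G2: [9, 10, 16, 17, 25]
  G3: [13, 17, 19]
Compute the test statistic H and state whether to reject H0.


Step 1: Combine all N = 13 observations and assign midranks.
sorted (value, group, rank): (9,G2,1), (10,G1,2.5), (10,G2,2.5), (13,G1,4.5), (13,G3,4.5), (16,G2,6), (17,G1,8), (17,G2,8), (17,G3,8), (19,G3,10), (24,G1,11), (25,G2,12), (27,G1,13)
Step 2: Sum ranks within each group.
R_1 = 39 (n_1 = 5)
R_2 = 29.5 (n_2 = 5)
R_3 = 22.5 (n_3 = 3)
Step 3: H = 12/(N(N+1)) * sum(R_i^2/n_i) - 3(N+1)
     = 12/(13*14) * (39^2/5 + 29.5^2/5 + 22.5^2/3) - 3*14
     = 0.065934 * 647 - 42
     = 0.659341.
Step 4: Ties present; correction factor C = 1 - 36/(13^3 - 13) = 0.983516. Corrected H = 0.659341 / 0.983516 = 0.670391.
Step 5: Under H0, H ~ chi^2(2); p-value = 0.715198.
Step 6: alpha = 0.05. fail to reject H0.

H = 0.6704, df = 2, p = 0.715198, fail to reject H0.


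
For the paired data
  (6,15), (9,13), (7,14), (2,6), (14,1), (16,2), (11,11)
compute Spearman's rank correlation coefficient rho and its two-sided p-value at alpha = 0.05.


Step 1: Rank x and y separately (midranks; no ties here).
rank(x): 6->2, 9->4, 7->3, 2->1, 14->6, 16->7, 11->5
rank(y): 15->7, 13->5, 14->6, 6->3, 1->1, 2->2, 11->4
Step 2: d_i = R_x(i) - R_y(i); compute d_i^2.
  (2-7)^2=25, (4-5)^2=1, (3-6)^2=9, (1-3)^2=4, (6-1)^2=25, (7-2)^2=25, (5-4)^2=1
sum(d^2) = 90.
Step 3: rho = 1 - 6*90 / (7*(7^2 - 1)) = 1 - 540/336 = -0.607143.
Step 4: Under H0, t = rho * sqrt((n-2)/(1-rho^2)) = -1.7086 ~ t(5).
Step 5: Two-sided p-value from the t-distribution with 5 df = 0.148231.
Step 6: alpha = 0.05. fail to reject H0.

rho = -0.6071, p = 0.148231, fail to reject H0 at alpha = 0.05.


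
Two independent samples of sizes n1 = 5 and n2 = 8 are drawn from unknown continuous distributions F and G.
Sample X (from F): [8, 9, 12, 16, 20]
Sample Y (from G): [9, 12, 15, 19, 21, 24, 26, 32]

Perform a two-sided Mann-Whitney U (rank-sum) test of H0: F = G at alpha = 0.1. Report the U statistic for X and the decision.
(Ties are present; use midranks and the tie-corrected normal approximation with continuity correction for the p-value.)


Step 1: Combine and sort all 13 observations; assign midranks.
sorted (value, group): (8,X), (9,X), (9,Y), (12,X), (12,Y), (15,Y), (16,X), (19,Y), (20,X), (21,Y), (24,Y), (26,Y), (32,Y)
ranks: 8->1, 9->2.5, 9->2.5, 12->4.5, 12->4.5, 15->6, 16->7, 19->8, 20->9, 21->10, 24->11, 26->12, 32->13
Step 2: Rank sum for X: R1 = 1 + 2.5 + 4.5 + 7 + 9 = 24.
Step 3: U_X = R1 - n1(n1+1)/2 = 24 - 5*6/2 = 24 - 15 = 9.
       U_Y = n1*n2 - U_X = 40 - 9 = 31.
Step 4: Ties are present, so use the tie-corrected normal approximation (with continuity correction) for the p-value.
Step 5: p-value = 0.123248; compare to alpha = 0.1. fail to reject H0.

U_X = 9, p = 0.123248, fail to reject H0 at alpha = 0.1.


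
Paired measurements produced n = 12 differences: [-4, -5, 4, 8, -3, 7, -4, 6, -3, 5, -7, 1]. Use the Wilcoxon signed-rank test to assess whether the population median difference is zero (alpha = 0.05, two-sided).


Step 1: Drop any zero differences (none here) and take |d_i|.
|d| = [4, 5, 4, 8, 3, 7, 4, 6, 3, 5, 7, 1]
Step 2: Midrank |d_i| (ties get averaged ranks).
ranks: |4|->5, |5|->7.5, |4|->5, |8|->12, |3|->2.5, |7|->10.5, |4|->5, |6|->9, |3|->2.5, |5|->7.5, |7|->10.5, |1|->1
Step 3: Attach original signs; sum ranks with positive sign and with negative sign.
W+ = 5 + 12 + 10.5 + 9 + 7.5 + 1 = 45
W- = 5 + 7.5 + 2.5 + 5 + 2.5 + 10.5 = 33
(Check: W+ + W- = 78 should equal n(n+1)/2 = 78.)
Step 4: Test statistic W = min(W+, W-) = 33.
Step 5: Ties in |d|, so use the tie-corrected normal approximation.
        E[W] = n(n+1)/4 = 12*13/4 = 39.
        Tie groups: |d|=3 (t=2), |d|=4 (t=3), |d|=5 (t=2), |d|=7 (t=2); sum(t^3 - t) = 42.
        Var[W] = n(n+1)(2n+1)/24 - sum(t^3-t)/48 = 3900/24 - 42/48 = 161.625.
        z = (W - E[W]) / sqrt(Var[W]) = (33 - 39) / 12.7132 = -0.4720.
        Two-sided p = 2*Phi(z) = 0.636962.
Step 6: alpha = 0.05. fail to reject H0.

W+ = 45, W- = 33, W = min = 33, p = 0.636962, fail to reject H0.


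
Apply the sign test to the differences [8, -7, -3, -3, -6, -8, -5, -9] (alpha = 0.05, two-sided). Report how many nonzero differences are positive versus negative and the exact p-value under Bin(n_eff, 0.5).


Step 1: Discard zero differences. Original n = 8; n_eff = number of nonzero differences = 8.
Nonzero differences (with sign): +8, -7, -3, -3, -6, -8, -5, -9
Step 2: Count signs: positive = 1, negative = 7.
Step 3: Under H0: P(positive) = 0.5, so the number of positives S ~ Bin(8, 0.5).
Step 4: Two-sided exact p-value = sum of Bin(8,0.5) probabilities at or below the observed probability = 0.070312.
Step 5: alpha = 0.05. fail to reject H0.

n_eff = 8, pos = 1, neg = 7, p = 0.070312, fail to reject H0.


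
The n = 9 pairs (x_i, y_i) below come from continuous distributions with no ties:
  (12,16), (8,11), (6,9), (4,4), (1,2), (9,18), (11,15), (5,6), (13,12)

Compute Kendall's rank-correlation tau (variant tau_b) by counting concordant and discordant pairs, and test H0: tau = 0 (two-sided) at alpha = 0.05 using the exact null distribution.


Step 1: Enumerate the 36 unordered pairs (i,j) with i<j and classify each by sign(x_j-x_i) * sign(y_j-y_i).
  (1,2):dx=-4,dy=-5->C; (1,3):dx=-6,dy=-7->C; (1,4):dx=-8,dy=-12->C; (1,5):dx=-11,dy=-14->C
  (1,6):dx=-3,dy=+2->D; (1,7):dx=-1,dy=-1->C; (1,8):dx=-7,dy=-10->C; (1,9):dx=+1,dy=-4->D
  (2,3):dx=-2,dy=-2->C; (2,4):dx=-4,dy=-7->C; (2,5):dx=-7,dy=-9->C; (2,6):dx=+1,dy=+7->C
  (2,7):dx=+3,dy=+4->C; (2,8):dx=-3,dy=-5->C; (2,9):dx=+5,dy=+1->C; (3,4):dx=-2,dy=-5->C
  (3,5):dx=-5,dy=-7->C; (3,6):dx=+3,dy=+9->C; (3,7):dx=+5,dy=+6->C; (3,8):dx=-1,dy=-3->C
  (3,9):dx=+7,dy=+3->C; (4,5):dx=-3,dy=-2->C; (4,6):dx=+5,dy=+14->C; (4,7):dx=+7,dy=+11->C
  (4,8):dx=+1,dy=+2->C; (4,9):dx=+9,dy=+8->C; (5,6):dx=+8,dy=+16->C; (5,7):dx=+10,dy=+13->C
  (5,8):dx=+4,dy=+4->C; (5,9):dx=+12,dy=+10->C; (6,7):dx=+2,dy=-3->D; (6,8):dx=-4,dy=-12->C
  (6,9):dx=+4,dy=-6->D; (7,8):dx=-6,dy=-9->C; (7,9):dx=+2,dy=-3->D; (8,9):dx=+8,dy=+6->C
Step 2: C = 31, D = 5, total pairs = 36.
Step 3: tau = (C - D)/(n(n-1)/2) = (31 - 5)/36 = 0.722222.
Step 4: Exact two-sided p-value (enumerate n! = 362880 permutations of y under H0): p = 0.005886.
Step 5: alpha = 0.05. reject H0.

tau_b = 0.7222 (C=31, D=5), p = 0.005886, reject H0.


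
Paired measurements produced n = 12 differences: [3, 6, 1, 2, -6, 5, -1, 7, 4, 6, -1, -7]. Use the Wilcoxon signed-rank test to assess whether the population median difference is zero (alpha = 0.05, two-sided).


Step 1: Drop any zero differences (none here) and take |d_i|.
|d| = [3, 6, 1, 2, 6, 5, 1, 7, 4, 6, 1, 7]
Step 2: Midrank |d_i| (ties get averaged ranks).
ranks: |3|->5, |6|->9, |1|->2, |2|->4, |6|->9, |5|->7, |1|->2, |7|->11.5, |4|->6, |6|->9, |1|->2, |7|->11.5
Step 3: Attach original signs; sum ranks with positive sign and with negative sign.
W+ = 5 + 9 + 2 + 4 + 7 + 11.5 + 6 + 9 = 53.5
W- = 9 + 2 + 2 + 11.5 = 24.5
(Check: W+ + W- = 78 should equal n(n+1)/2 = 78.)
Step 4: Test statistic W = min(W+, W-) = 24.5.
Step 5: Ties in |d|, so use the tie-corrected normal approximation.
        E[W] = n(n+1)/4 = 12*13/4 = 39.
        Tie groups: |d|=1 (t=3), |d|=6 (t=3), |d|=7 (t=2); sum(t^3 - t) = 54.
        Var[W] = n(n+1)(2n+1)/24 - sum(t^3-t)/48 = 3900/24 - 54/48 = 161.375.
        z = (W - E[W]) / sqrt(Var[W]) = (24.5 - 39) / 12.7033 = -1.1414.
        Two-sided p = 2*Phi(z) = 0.253690.
Step 6: alpha = 0.05. fail to reject H0.

W+ = 53.5, W- = 24.5, W = min = 24.5, p = 0.253690, fail to reject H0.


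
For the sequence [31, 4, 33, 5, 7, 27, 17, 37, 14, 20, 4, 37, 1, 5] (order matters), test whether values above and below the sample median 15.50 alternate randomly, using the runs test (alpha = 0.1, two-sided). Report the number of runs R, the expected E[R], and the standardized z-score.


Step 1: Compute median = 15.50; label A = above, B = below.
Labels in order: ABABBAAABABABB  (n_A = 7, n_B = 7)
Step 2: Count runs R = 10.
Step 3: Under H0 (random ordering), E[R] = 2*n_A*n_B/(n_A+n_B) + 1 = 2*7*7/14 + 1 = 8.0000.
        Var[R] = 2*n_A*n_B*(2*n_A*n_B - n_A - n_B) / ((n_A+n_B)^2 * (n_A+n_B-1)) = 8232/2548 = 3.2308.
        SD[R] = 1.7974.
Step 4: Continuity-corrected z = (R - 0.5 - E[R]) / SD[R] = (10 - 0.5 - 8.0000) / 1.7974 = 0.8345.
Step 5: Two-sided p-value via normal approximation = 2*(1 - Phi(|z|)) = 0.403986.
Step 6: alpha = 0.1. fail to reject H0.

R = 10, z = 0.8345, p = 0.403986, fail to reject H0.


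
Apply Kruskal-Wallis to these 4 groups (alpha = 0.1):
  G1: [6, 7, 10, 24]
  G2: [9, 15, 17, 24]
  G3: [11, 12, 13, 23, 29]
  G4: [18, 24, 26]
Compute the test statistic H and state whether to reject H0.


Step 1: Combine all N = 16 observations and assign midranks.
sorted (value, group, rank): (6,G1,1), (7,G1,2), (9,G2,3), (10,G1,4), (11,G3,5), (12,G3,6), (13,G3,7), (15,G2,8), (17,G2,9), (18,G4,10), (23,G3,11), (24,G1,13), (24,G2,13), (24,G4,13), (26,G4,15), (29,G3,16)
Step 2: Sum ranks within each group.
R_1 = 20 (n_1 = 4)
R_2 = 33 (n_2 = 4)
R_3 = 45 (n_3 = 5)
R_4 = 38 (n_4 = 3)
Step 3: H = 12/(N(N+1)) * sum(R_i^2/n_i) - 3(N+1)
     = 12/(16*17) * (20^2/4 + 33^2/4 + 45^2/5 + 38^2/3) - 3*17
     = 0.044118 * 1258.58 - 51
     = 4.525735.
Step 4: Ties present; correction factor C = 1 - 24/(16^3 - 16) = 0.994118. Corrected H = 4.525735 / 0.994118 = 4.552515.
Step 5: Under H0, H ~ chi^2(3); p-value = 0.207654.
Step 6: alpha = 0.1. fail to reject H0.

H = 4.5525, df = 3, p = 0.207654, fail to reject H0.


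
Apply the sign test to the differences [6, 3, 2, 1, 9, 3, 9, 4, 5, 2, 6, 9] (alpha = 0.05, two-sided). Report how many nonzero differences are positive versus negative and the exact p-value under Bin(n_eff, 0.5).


Step 1: Discard zero differences. Original n = 12; n_eff = number of nonzero differences = 12.
Nonzero differences (with sign): +6, +3, +2, +1, +9, +3, +9, +4, +5, +2, +6, +9
Step 2: Count signs: positive = 12, negative = 0.
Step 3: Under H0: P(positive) = 0.5, so the number of positives S ~ Bin(12, 0.5).
Step 4: Two-sided exact p-value = sum of Bin(12,0.5) probabilities at or below the observed probability = 0.000488.
Step 5: alpha = 0.05. reject H0.

n_eff = 12, pos = 12, neg = 0, p = 0.000488, reject H0.


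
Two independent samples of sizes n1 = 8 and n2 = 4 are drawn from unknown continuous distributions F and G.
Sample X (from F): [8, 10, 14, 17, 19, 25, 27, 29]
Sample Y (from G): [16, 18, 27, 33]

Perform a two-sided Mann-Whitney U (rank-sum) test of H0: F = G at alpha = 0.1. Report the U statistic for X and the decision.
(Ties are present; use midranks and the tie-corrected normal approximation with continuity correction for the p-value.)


Step 1: Combine and sort all 12 observations; assign midranks.
sorted (value, group): (8,X), (10,X), (14,X), (16,Y), (17,X), (18,Y), (19,X), (25,X), (27,X), (27,Y), (29,X), (33,Y)
ranks: 8->1, 10->2, 14->3, 16->4, 17->5, 18->6, 19->7, 25->8, 27->9.5, 27->9.5, 29->11, 33->12
Step 2: Rank sum for X: R1 = 1 + 2 + 3 + 5 + 7 + 8 + 9.5 + 11 = 46.5.
Step 3: U_X = R1 - n1(n1+1)/2 = 46.5 - 8*9/2 = 46.5 - 36 = 10.5.
       U_Y = n1*n2 - U_X = 32 - 10.5 = 21.5.
Step 4: Ties are present, so use the tie-corrected normal approximation (with continuity correction) for the p-value.
Step 5: p-value = 0.394938; compare to alpha = 0.1. fail to reject H0.

U_X = 10.5, p = 0.394938, fail to reject H0 at alpha = 0.1.


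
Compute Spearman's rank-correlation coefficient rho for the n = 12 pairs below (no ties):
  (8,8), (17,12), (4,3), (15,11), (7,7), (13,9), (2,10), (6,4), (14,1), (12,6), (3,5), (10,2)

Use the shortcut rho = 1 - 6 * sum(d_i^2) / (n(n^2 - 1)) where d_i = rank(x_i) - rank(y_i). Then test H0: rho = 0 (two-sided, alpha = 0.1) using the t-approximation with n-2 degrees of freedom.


Step 1: Rank x and y separately (midranks; no ties here).
rank(x): 8->6, 17->12, 4->3, 15->11, 7->5, 13->9, 2->1, 6->4, 14->10, 12->8, 3->2, 10->7
rank(y): 8->8, 12->12, 3->3, 11->11, 7->7, 9->9, 10->10, 4->4, 1->1, 6->6, 5->5, 2->2
Step 2: d_i = R_x(i) - R_y(i); compute d_i^2.
  (6-8)^2=4, (12-12)^2=0, (3-3)^2=0, (11-11)^2=0, (5-7)^2=4, (9-9)^2=0, (1-10)^2=81, (4-4)^2=0, (10-1)^2=81, (8-6)^2=4, (2-5)^2=9, (7-2)^2=25
sum(d^2) = 208.
Step 3: rho = 1 - 6*208 / (12*(12^2 - 1)) = 1 - 1248/1716 = 0.272727.
Step 4: Under H0, t = rho * sqrt((n-2)/(1-rho^2)) = 0.8964 ~ t(10).
Step 5: Two-sided p-value from the t-distribution with 10 df = 0.391097.
Step 6: alpha = 0.1. fail to reject H0.

rho = 0.2727, p = 0.391097, fail to reject H0 at alpha = 0.1.


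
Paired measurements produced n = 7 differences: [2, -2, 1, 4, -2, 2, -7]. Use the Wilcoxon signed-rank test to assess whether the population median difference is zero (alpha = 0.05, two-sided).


Step 1: Drop any zero differences (none here) and take |d_i|.
|d| = [2, 2, 1, 4, 2, 2, 7]
Step 2: Midrank |d_i| (ties get averaged ranks).
ranks: |2|->3.5, |2|->3.5, |1|->1, |4|->6, |2|->3.5, |2|->3.5, |7|->7
Step 3: Attach original signs; sum ranks with positive sign and with negative sign.
W+ = 3.5 + 1 + 6 + 3.5 = 14
W- = 3.5 + 3.5 + 7 = 14
(Check: W+ + W- = 28 should equal n(n+1)/2 = 28.)
Step 4: Test statistic W = min(W+, W-) = 14.
Step 5: Ties in |d|, so use the tie-corrected normal approximation.
        E[W] = n(n+1)/4 = 7*8/4 = 14.
        Tie groups: |d|=2 (t=4); sum(t^3 - t) = 60.
        Var[W] = n(n+1)(2n+1)/24 - sum(t^3-t)/48 = 840/24 - 60/48 = 33.75.
        z = (W - E[W]) / sqrt(Var[W]) = (14 - 14) / 5.8095 = 0.0000.
        Two-sided p = 2*Phi(z) = 1.000000.
Step 6: alpha = 0.05. fail to reject H0.

W+ = 14, W- = 14, W = min = 14, p = 1.000000, fail to reject H0.


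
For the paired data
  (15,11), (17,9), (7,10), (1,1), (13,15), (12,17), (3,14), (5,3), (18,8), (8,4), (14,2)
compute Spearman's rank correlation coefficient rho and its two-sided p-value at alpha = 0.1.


Step 1: Rank x and y separately (midranks; no ties here).
rank(x): 15->9, 17->10, 7->4, 1->1, 13->7, 12->6, 3->2, 5->3, 18->11, 8->5, 14->8
rank(y): 11->8, 9->6, 10->7, 1->1, 15->10, 17->11, 14->9, 3->3, 8->5, 4->4, 2->2
Step 2: d_i = R_x(i) - R_y(i); compute d_i^2.
  (9-8)^2=1, (10-6)^2=16, (4-7)^2=9, (1-1)^2=0, (7-10)^2=9, (6-11)^2=25, (2-9)^2=49, (3-3)^2=0, (11-5)^2=36, (5-4)^2=1, (8-2)^2=36
sum(d^2) = 182.
Step 3: rho = 1 - 6*182 / (11*(11^2 - 1)) = 1 - 1092/1320 = 0.172727.
Step 4: Under H0, t = rho * sqrt((n-2)/(1-rho^2)) = 0.5261 ~ t(9).
Step 5: Two-sided p-value from the t-distribution with 9 df = 0.611542.
Step 6: alpha = 0.1. fail to reject H0.

rho = 0.1727, p = 0.611542, fail to reject H0 at alpha = 0.1.


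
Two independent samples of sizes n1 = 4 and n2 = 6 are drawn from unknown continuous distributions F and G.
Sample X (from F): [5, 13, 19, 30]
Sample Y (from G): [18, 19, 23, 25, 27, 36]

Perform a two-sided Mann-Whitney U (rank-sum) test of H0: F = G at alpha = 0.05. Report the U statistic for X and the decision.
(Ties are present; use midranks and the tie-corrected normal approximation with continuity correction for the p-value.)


Step 1: Combine and sort all 10 observations; assign midranks.
sorted (value, group): (5,X), (13,X), (18,Y), (19,X), (19,Y), (23,Y), (25,Y), (27,Y), (30,X), (36,Y)
ranks: 5->1, 13->2, 18->3, 19->4.5, 19->4.5, 23->6, 25->7, 27->8, 30->9, 36->10
Step 2: Rank sum for X: R1 = 1 + 2 + 4.5 + 9 = 16.5.
Step 3: U_X = R1 - n1(n1+1)/2 = 16.5 - 4*5/2 = 16.5 - 10 = 6.5.
       U_Y = n1*n2 - U_X = 24 - 6.5 = 17.5.
Step 4: Ties are present, so use the tie-corrected normal approximation (with continuity correction) for the p-value.
Step 5: p-value = 0.284958; compare to alpha = 0.05. fail to reject H0.

U_X = 6.5, p = 0.284958, fail to reject H0 at alpha = 0.05.


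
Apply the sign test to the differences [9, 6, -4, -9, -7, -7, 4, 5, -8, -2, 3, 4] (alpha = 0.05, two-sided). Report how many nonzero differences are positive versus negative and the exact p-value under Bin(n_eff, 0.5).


Step 1: Discard zero differences. Original n = 12; n_eff = number of nonzero differences = 12.
Nonzero differences (with sign): +9, +6, -4, -9, -7, -7, +4, +5, -8, -2, +3, +4
Step 2: Count signs: positive = 6, negative = 6.
Step 3: Under H0: P(positive) = 0.5, so the number of positives S ~ Bin(12, 0.5).
Step 4: Two-sided exact p-value = sum of Bin(12,0.5) probabilities at or below the observed probability = 1.000000.
Step 5: alpha = 0.05. fail to reject H0.

n_eff = 12, pos = 6, neg = 6, p = 1.000000, fail to reject H0.


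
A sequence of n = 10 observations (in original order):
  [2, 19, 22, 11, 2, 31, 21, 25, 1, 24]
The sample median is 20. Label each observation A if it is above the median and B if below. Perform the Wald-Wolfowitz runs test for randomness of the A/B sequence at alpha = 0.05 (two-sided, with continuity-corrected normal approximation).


Step 1: Compute median = 20; label A = above, B = below.
Labels in order: BBABBAAABA  (n_A = 5, n_B = 5)
Step 2: Count runs R = 6.
Step 3: Under H0 (random ordering), E[R] = 2*n_A*n_B/(n_A+n_B) + 1 = 2*5*5/10 + 1 = 6.0000.
        Var[R] = 2*n_A*n_B*(2*n_A*n_B - n_A - n_B) / ((n_A+n_B)^2 * (n_A+n_B-1)) = 2000/900 = 2.2222.
        SD[R] = 1.4907.
Step 4: R = E[R], so z = 0 with no continuity correction.
Step 5: Two-sided p-value via normal approximation = 2*(1 - Phi(|z|)) = 1.000000.
Step 6: alpha = 0.05. fail to reject H0.

R = 6, z = 0.0000, p = 1.000000, fail to reject H0.


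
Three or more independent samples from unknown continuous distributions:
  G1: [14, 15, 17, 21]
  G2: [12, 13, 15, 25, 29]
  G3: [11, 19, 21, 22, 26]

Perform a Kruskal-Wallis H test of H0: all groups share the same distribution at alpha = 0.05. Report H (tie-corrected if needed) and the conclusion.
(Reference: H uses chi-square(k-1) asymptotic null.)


Step 1: Combine all N = 14 observations and assign midranks.
sorted (value, group, rank): (11,G3,1), (12,G2,2), (13,G2,3), (14,G1,4), (15,G1,5.5), (15,G2,5.5), (17,G1,7), (19,G3,8), (21,G1,9.5), (21,G3,9.5), (22,G3,11), (25,G2,12), (26,G3,13), (29,G2,14)
Step 2: Sum ranks within each group.
R_1 = 26 (n_1 = 4)
R_2 = 36.5 (n_2 = 5)
R_3 = 42.5 (n_3 = 5)
Step 3: H = 12/(N(N+1)) * sum(R_i^2/n_i) - 3(N+1)
     = 12/(14*15) * (26^2/4 + 36.5^2/5 + 42.5^2/5) - 3*15
     = 0.057143 * 796.7 - 45
     = 0.525714.
Step 4: Ties present; correction factor C = 1 - 12/(14^3 - 14) = 0.995604. Corrected H = 0.525714 / 0.995604 = 0.528035.
Step 5: Under H0, H ~ chi^2(2); p-value = 0.767960.
Step 6: alpha = 0.05. fail to reject H0.

H = 0.5280, df = 2, p = 0.767960, fail to reject H0.


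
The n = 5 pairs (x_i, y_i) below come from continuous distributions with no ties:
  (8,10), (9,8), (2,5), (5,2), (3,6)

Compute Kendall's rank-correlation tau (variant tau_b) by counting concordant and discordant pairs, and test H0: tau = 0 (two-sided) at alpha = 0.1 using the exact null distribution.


Step 1: Enumerate the 10 unordered pairs (i,j) with i<j and classify each by sign(x_j-x_i) * sign(y_j-y_i).
  (1,2):dx=+1,dy=-2->D; (1,3):dx=-6,dy=-5->C; (1,4):dx=-3,dy=-8->C; (1,5):dx=-5,dy=-4->C
  (2,3):dx=-7,dy=-3->C; (2,4):dx=-4,dy=-6->C; (2,5):dx=-6,dy=-2->C; (3,4):dx=+3,dy=-3->D
  (3,5):dx=+1,dy=+1->C; (4,5):dx=-2,dy=+4->D
Step 2: C = 7, D = 3, total pairs = 10.
Step 3: tau = (C - D)/(n(n-1)/2) = (7 - 3)/10 = 0.400000.
Step 4: Exact two-sided p-value (enumerate n! = 120 permutations of y under H0): p = 0.483333.
Step 5: alpha = 0.1. fail to reject H0.

tau_b = 0.4000 (C=7, D=3), p = 0.483333, fail to reject H0.


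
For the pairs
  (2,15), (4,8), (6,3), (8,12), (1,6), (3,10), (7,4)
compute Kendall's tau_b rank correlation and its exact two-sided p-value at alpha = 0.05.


Step 1: Enumerate the 21 unordered pairs (i,j) with i<j and classify each by sign(x_j-x_i) * sign(y_j-y_i).
  (1,2):dx=+2,dy=-7->D; (1,3):dx=+4,dy=-12->D; (1,4):dx=+6,dy=-3->D; (1,5):dx=-1,dy=-9->C
  (1,6):dx=+1,dy=-5->D; (1,7):dx=+5,dy=-11->D; (2,3):dx=+2,dy=-5->D; (2,4):dx=+4,dy=+4->C
  (2,5):dx=-3,dy=-2->C; (2,6):dx=-1,dy=+2->D; (2,7):dx=+3,dy=-4->D; (3,4):dx=+2,dy=+9->C
  (3,5):dx=-5,dy=+3->D; (3,6):dx=-3,dy=+7->D; (3,7):dx=+1,dy=+1->C; (4,5):dx=-7,dy=-6->C
  (4,6):dx=-5,dy=-2->C; (4,7):dx=-1,dy=-8->C; (5,6):dx=+2,dy=+4->C; (5,7):dx=+6,dy=-2->D
  (6,7):dx=+4,dy=-6->D
Step 2: C = 9, D = 12, total pairs = 21.
Step 3: tau = (C - D)/(n(n-1)/2) = (9 - 12)/21 = -0.142857.
Step 4: Exact two-sided p-value (enumerate n! = 5040 permutations of y under H0): p = 0.772619.
Step 5: alpha = 0.05. fail to reject H0.

tau_b = -0.1429 (C=9, D=12), p = 0.772619, fail to reject H0.


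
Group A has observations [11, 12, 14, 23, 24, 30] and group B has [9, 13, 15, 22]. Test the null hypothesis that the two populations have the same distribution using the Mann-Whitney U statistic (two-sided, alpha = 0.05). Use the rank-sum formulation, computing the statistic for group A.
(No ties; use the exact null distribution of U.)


Step 1: Combine and sort all 10 observations; assign midranks.
sorted (value, group): (9,Y), (11,X), (12,X), (13,Y), (14,X), (15,Y), (22,Y), (23,X), (24,X), (30,X)
ranks: 9->1, 11->2, 12->3, 13->4, 14->5, 15->6, 22->7, 23->8, 24->9, 30->10
Step 2: Rank sum for X: R1 = 2 + 3 + 5 + 8 + 9 + 10 = 37.
Step 3: U_X = R1 - n1(n1+1)/2 = 37 - 6*7/2 = 37 - 21 = 16.
       U_Y = n1*n2 - U_X = 24 - 16 = 8.
Step 4: No ties, so the exact null distribution of U (based on enumerating the C(10,6) = 210 equally likely rank assignments) gives the two-sided p-value.
Step 5: p-value = 0.476190; compare to alpha = 0.05. fail to reject H0.

U_X = 16, p = 0.476190, fail to reject H0 at alpha = 0.05.


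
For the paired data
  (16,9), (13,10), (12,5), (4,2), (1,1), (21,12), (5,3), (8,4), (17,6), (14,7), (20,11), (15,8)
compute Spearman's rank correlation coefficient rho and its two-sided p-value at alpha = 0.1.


Step 1: Rank x and y separately (midranks; no ties here).
rank(x): 16->9, 13->6, 12->5, 4->2, 1->1, 21->12, 5->3, 8->4, 17->10, 14->7, 20->11, 15->8
rank(y): 9->9, 10->10, 5->5, 2->2, 1->1, 12->12, 3->3, 4->4, 6->6, 7->7, 11->11, 8->8
Step 2: d_i = R_x(i) - R_y(i); compute d_i^2.
  (9-9)^2=0, (6-10)^2=16, (5-5)^2=0, (2-2)^2=0, (1-1)^2=0, (12-12)^2=0, (3-3)^2=0, (4-4)^2=0, (10-6)^2=16, (7-7)^2=0, (11-11)^2=0, (8-8)^2=0
sum(d^2) = 32.
Step 3: rho = 1 - 6*32 / (12*(12^2 - 1)) = 1 - 192/1716 = 0.888112.
Step 4: Under H0, t = rho * sqrt((n-2)/(1-rho^2)) = 6.1103 ~ t(10).
Step 5: Two-sided p-value from the t-distribution with 10 df = 0.000114.
Step 6: alpha = 0.1. reject H0.

rho = 0.8881, p = 0.000114, reject H0 at alpha = 0.1.


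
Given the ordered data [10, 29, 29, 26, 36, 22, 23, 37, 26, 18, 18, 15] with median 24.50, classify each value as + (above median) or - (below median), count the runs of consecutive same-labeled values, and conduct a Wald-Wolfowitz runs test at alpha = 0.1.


Step 1: Compute median = 24.50; label A = above, B = below.
Labels in order: BAAAABBAABBB  (n_A = 6, n_B = 6)
Step 2: Count runs R = 5.
Step 3: Under H0 (random ordering), E[R] = 2*n_A*n_B/(n_A+n_B) + 1 = 2*6*6/12 + 1 = 7.0000.
        Var[R] = 2*n_A*n_B*(2*n_A*n_B - n_A - n_B) / ((n_A+n_B)^2 * (n_A+n_B-1)) = 4320/1584 = 2.7273.
        SD[R] = 1.6514.
Step 4: Continuity-corrected z = (R + 0.5 - E[R]) / SD[R] = (5 + 0.5 - 7.0000) / 1.6514 = -0.9083.
Step 5: Two-sided p-value via normal approximation = 2*(1 - Phi(|z|)) = 0.363722.
Step 6: alpha = 0.1. fail to reject H0.

R = 5, z = -0.9083, p = 0.363722, fail to reject H0.


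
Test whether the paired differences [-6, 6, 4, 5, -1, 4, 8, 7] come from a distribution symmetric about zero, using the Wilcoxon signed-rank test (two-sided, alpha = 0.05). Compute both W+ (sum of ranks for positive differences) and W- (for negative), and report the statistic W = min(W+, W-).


Step 1: Drop any zero differences (none here) and take |d_i|.
|d| = [6, 6, 4, 5, 1, 4, 8, 7]
Step 2: Midrank |d_i| (ties get averaged ranks).
ranks: |6|->5.5, |6|->5.5, |4|->2.5, |5|->4, |1|->1, |4|->2.5, |8|->8, |7|->7
Step 3: Attach original signs; sum ranks with positive sign and with negative sign.
W+ = 5.5 + 2.5 + 4 + 2.5 + 8 + 7 = 29.5
W- = 5.5 + 1 = 6.5
(Check: W+ + W- = 36 should equal n(n+1)/2 = 36.)
Step 4: Test statistic W = min(W+, W-) = 6.5.
Step 5: Ties in |d|, so use the tie-corrected normal approximation.
        E[W] = n(n+1)/4 = 8*9/4 = 18.
        Tie groups: |d|=4 (t=2), |d|=6 (t=2); sum(t^3 - t) = 12.
        Var[W] = n(n+1)(2n+1)/24 - sum(t^3-t)/48 = 1224/24 - 12/48 = 50.75.
        z = (W - E[W]) / sqrt(Var[W]) = (6.5 - 18) / 7.1239 = -1.6143.
        Two-sided p = 2*Phi(z) = 0.106466.
Step 6: alpha = 0.05. fail to reject H0.

W+ = 29.5, W- = 6.5, W = min = 6.5, p = 0.106466, fail to reject H0.


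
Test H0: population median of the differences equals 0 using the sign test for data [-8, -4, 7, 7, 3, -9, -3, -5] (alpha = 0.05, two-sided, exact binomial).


Step 1: Discard zero differences. Original n = 8; n_eff = number of nonzero differences = 8.
Nonzero differences (with sign): -8, -4, +7, +7, +3, -9, -3, -5
Step 2: Count signs: positive = 3, negative = 5.
Step 3: Under H0: P(positive) = 0.5, so the number of positives S ~ Bin(8, 0.5).
Step 4: Two-sided exact p-value = sum of Bin(8,0.5) probabilities at or below the observed probability = 0.726562.
Step 5: alpha = 0.05. fail to reject H0.

n_eff = 8, pos = 3, neg = 5, p = 0.726562, fail to reject H0.


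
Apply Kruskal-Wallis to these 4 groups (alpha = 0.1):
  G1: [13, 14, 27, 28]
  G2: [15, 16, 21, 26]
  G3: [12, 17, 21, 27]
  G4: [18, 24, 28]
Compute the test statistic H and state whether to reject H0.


Step 1: Combine all N = 15 observations and assign midranks.
sorted (value, group, rank): (12,G3,1), (13,G1,2), (14,G1,3), (15,G2,4), (16,G2,5), (17,G3,6), (18,G4,7), (21,G2,8.5), (21,G3,8.5), (24,G4,10), (26,G2,11), (27,G1,12.5), (27,G3,12.5), (28,G1,14.5), (28,G4,14.5)
Step 2: Sum ranks within each group.
R_1 = 32 (n_1 = 4)
R_2 = 28.5 (n_2 = 4)
R_3 = 28 (n_3 = 4)
R_4 = 31.5 (n_4 = 3)
Step 3: H = 12/(N(N+1)) * sum(R_i^2/n_i) - 3(N+1)
     = 12/(15*16) * (32^2/4 + 28.5^2/4 + 28^2/4 + 31.5^2/3) - 3*16
     = 0.050000 * 985.812 - 48
     = 1.290625.
Step 4: Ties present; correction factor C = 1 - 18/(15^3 - 15) = 0.994643. Corrected H = 1.290625 / 0.994643 = 1.297576.
Step 5: Under H0, H ~ chi^2(3); p-value = 0.729709.
Step 6: alpha = 0.1. fail to reject H0.

H = 1.2976, df = 3, p = 0.729709, fail to reject H0.


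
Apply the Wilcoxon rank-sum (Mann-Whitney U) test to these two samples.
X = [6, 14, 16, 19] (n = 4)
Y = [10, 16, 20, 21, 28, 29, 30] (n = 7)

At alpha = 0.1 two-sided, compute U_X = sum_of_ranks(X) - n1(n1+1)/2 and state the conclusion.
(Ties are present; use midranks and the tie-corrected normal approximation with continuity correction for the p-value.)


Step 1: Combine and sort all 11 observations; assign midranks.
sorted (value, group): (6,X), (10,Y), (14,X), (16,X), (16,Y), (19,X), (20,Y), (21,Y), (28,Y), (29,Y), (30,Y)
ranks: 6->1, 10->2, 14->3, 16->4.5, 16->4.5, 19->6, 20->7, 21->8, 28->9, 29->10, 30->11
Step 2: Rank sum for X: R1 = 1 + 3 + 4.5 + 6 = 14.5.
Step 3: U_X = R1 - n1(n1+1)/2 = 14.5 - 4*5/2 = 14.5 - 10 = 4.5.
       U_Y = n1*n2 - U_X = 28 - 4.5 = 23.5.
Step 4: Ties are present, so use the tie-corrected normal approximation (with continuity correction) for the p-value.
Step 5: p-value = 0.088247; compare to alpha = 0.1. reject H0.

U_X = 4.5, p = 0.088247, reject H0 at alpha = 0.1.


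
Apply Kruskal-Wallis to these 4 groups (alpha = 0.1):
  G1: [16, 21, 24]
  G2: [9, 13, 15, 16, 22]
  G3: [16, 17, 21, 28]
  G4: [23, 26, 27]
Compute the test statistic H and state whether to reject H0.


Step 1: Combine all N = 15 observations and assign midranks.
sorted (value, group, rank): (9,G2,1), (13,G2,2), (15,G2,3), (16,G1,5), (16,G2,5), (16,G3,5), (17,G3,7), (21,G1,8.5), (21,G3,8.5), (22,G2,10), (23,G4,11), (24,G1,12), (26,G4,13), (27,G4,14), (28,G3,15)
Step 2: Sum ranks within each group.
R_1 = 25.5 (n_1 = 3)
R_2 = 21 (n_2 = 5)
R_3 = 35.5 (n_3 = 4)
R_4 = 38 (n_4 = 3)
Step 3: H = 12/(N(N+1)) * sum(R_i^2/n_i) - 3(N+1)
     = 12/(15*16) * (25.5^2/3 + 21^2/5 + 35.5^2/4 + 38^2/3) - 3*16
     = 0.050000 * 1101.35 - 48
     = 7.067292.
Step 4: Ties present; correction factor C = 1 - 30/(15^3 - 15) = 0.991071. Corrected H = 7.067292 / 0.991071 = 7.130961.
Step 5: Under H0, H ~ chi^2(3); p-value = 0.067839.
Step 6: alpha = 0.1. reject H0.

H = 7.1310, df = 3, p = 0.067839, reject H0.


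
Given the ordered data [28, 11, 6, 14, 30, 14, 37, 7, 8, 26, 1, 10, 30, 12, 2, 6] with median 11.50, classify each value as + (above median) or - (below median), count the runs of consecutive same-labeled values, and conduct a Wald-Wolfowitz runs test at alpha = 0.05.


Step 1: Compute median = 11.50; label A = above, B = below.
Labels in order: ABBAAAABBABBAABB  (n_A = 8, n_B = 8)
Step 2: Count runs R = 8.
Step 3: Under H0 (random ordering), E[R] = 2*n_A*n_B/(n_A+n_B) + 1 = 2*8*8/16 + 1 = 9.0000.
        Var[R] = 2*n_A*n_B*(2*n_A*n_B - n_A - n_B) / ((n_A+n_B)^2 * (n_A+n_B-1)) = 14336/3840 = 3.7333.
        SD[R] = 1.9322.
Step 4: Continuity-corrected z = (R + 0.5 - E[R]) / SD[R] = (8 + 0.5 - 9.0000) / 1.9322 = -0.2588.
Step 5: Two-sided p-value via normal approximation = 2*(1 - Phi(|z|)) = 0.795809.
Step 6: alpha = 0.05. fail to reject H0.

R = 8, z = -0.2588, p = 0.795809, fail to reject H0.


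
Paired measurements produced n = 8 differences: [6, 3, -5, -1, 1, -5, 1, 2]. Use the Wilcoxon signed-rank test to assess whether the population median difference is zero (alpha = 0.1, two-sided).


Step 1: Drop any zero differences (none here) and take |d_i|.
|d| = [6, 3, 5, 1, 1, 5, 1, 2]
Step 2: Midrank |d_i| (ties get averaged ranks).
ranks: |6|->8, |3|->5, |5|->6.5, |1|->2, |1|->2, |5|->6.5, |1|->2, |2|->4
Step 3: Attach original signs; sum ranks with positive sign and with negative sign.
W+ = 8 + 5 + 2 + 2 + 4 = 21
W- = 6.5 + 2 + 6.5 = 15
(Check: W+ + W- = 36 should equal n(n+1)/2 = 36.)
Step 4: Test statistic W = min(W+, W-) = 15.
Step 5: Ties in |d|, so use the tie-corrected normal approximation.
        E[W] = n(n+1)/4 = 8*9/4 = 18.
        Tie groups: |d|=1 (t=3), |d|=5 (t=2); sum(t^3 - t) = 30.
        Var[W] = n(n+1)(2n+1)/24 - sum(t^3-t)/48 = 1224/24 - 30/48 = 50.375.
        z = (W - E[W]) / sqrt(Var[W]) = (15 - 18) / 7.0975 = -0.4227.
        Two-sided p = 2*Phi(z) = 0.672527.
Step 6: alpha = 0.1. fail to reject H0.

W+ = 21, W- = 15, W = min = 15, p = 0.672527, fail to reject H0.


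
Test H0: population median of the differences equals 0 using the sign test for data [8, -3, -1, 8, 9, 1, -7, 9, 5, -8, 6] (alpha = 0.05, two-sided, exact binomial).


Step 1: Discard zero differences. Original n = 11; n_eff = number of nonzero differences = 11.
Nonzero differences (with sign): +8, -3, -1, +8, +9, +1, -7, +9, +5, -8, +6
Step 2: Count signs: positive = 7, negative = 4.
Step 3: Under H0: P(positive) = 0.5, so the number of positives S ~ Bin(11, 0.5).
Step 4: Two-sided exact p-value = sum of Bin(11,0.5) probabilities at or below the observed probability = 0.548828.
Step 5: alpha = 0.05. fail to reject H0.

n_eff = 11, pos = 7, neg = 4, p = 0.548828, fail to reject H0.


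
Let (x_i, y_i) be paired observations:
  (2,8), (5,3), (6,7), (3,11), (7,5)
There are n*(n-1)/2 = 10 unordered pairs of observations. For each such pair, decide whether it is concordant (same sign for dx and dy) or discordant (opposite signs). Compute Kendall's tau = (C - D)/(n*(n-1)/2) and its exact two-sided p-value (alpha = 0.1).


Step 1: Enumerate the 10 unordered pairs (i,j) with i<j and classify each by sign(x_j-x_i) * sign(y_j-y_i).
  (1,2):dx=+3,dy=-5->D; (1,3):dx=+4,dy=-1->D; (1,4):dx=+1,dy=+3->C; (1,5):dx=+5,dy=-3->D
  (2,3):dx=+1,dy=+4->C; (2,4):dx=-2,dy=+8->D; (2,5):dx=+2,dy=+2->C; (3,4):dx=-3,dy=+4->D
  (3,5):dx=+1,dy=-2->D; (4,5):dx=+4,dy=-6->D
Step 2: C = 3, D = 7, total pairs = 10.
Step 3: tau = (C - D)/(n(n-1)/2) = (3 - 7)/10 = -0.400000.
Step 4: Exact two-sided p-value (enumerate n! = 120 permutations of y under H0): p = 0.483333.
Step 5: alpha = 0.1. fail to reject H0.

tau_b = -0.4000 (C=3, D=7), p = 0.483333, fail to reject H0.


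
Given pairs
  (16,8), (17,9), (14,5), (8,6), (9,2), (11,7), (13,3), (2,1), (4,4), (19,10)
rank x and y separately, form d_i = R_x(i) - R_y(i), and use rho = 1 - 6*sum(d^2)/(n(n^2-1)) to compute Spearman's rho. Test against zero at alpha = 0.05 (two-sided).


Step 1: Rank x and y separately (midranks; no ties here).
rank(x): 16->8, 17->9, 14->7, 8->3, 9->4, 11->5, 13->6, 2->1, 4->2, 19->10
rank(y): 8->8, 9->9, 5->5, 6->6, 2->2, 7->7, 3->3, 1->1, 4->4, 10->10
Step 2: d_i = R_x(i) - R_y(i); compute d_i^2.
  (8-8)^2=0, (9-9)^2=0, (7-5)^2=4, (3-6)^2=9, (4-2)^2=4, (5-7)^2=4, (6-3)^2=9, (1-1)^2=0, (2-4)^2=4, (10-10)^2=0
sum(d^2) = 34.
Step 3: rho = 1 - 6*34 / (10*(10^2 - 1)) = 1 - 204/990 = 0.793939.
Step 4: Under H0, t = rho * sqrt((n-2)/(1-rho^2)) = 3.6934 ~ t(8).
Step 5: Two-sided p-value from the t-distribution with 8 df = 0.006100.
Step 6: alpha = 0.05. reject H0.

rho = 0.7939, p = 0.006100, reject H0 at alpha = 0.05.


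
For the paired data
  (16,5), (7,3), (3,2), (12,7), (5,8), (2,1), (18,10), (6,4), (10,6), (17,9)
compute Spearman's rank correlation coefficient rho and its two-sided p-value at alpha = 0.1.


Step 1: Rank x and y separately (midranks; no ties here).
rank(x): 16->8, 7->5, 3->2, 12->7, 5->3, 2->1, 18->10, 6->4, 10->6, 17->9
rank(y): 5->5, 3->3, 2->2, 7->7, 8->8, 1->1, 10->10, 4->4, 6->6, 9->9
Step 2: d_i = R_x(i) - R_y(i); compute d_i^2.
  (8-5)^2=9, (5-3)^2=4, (2-2)^2=0, (7-7)^2=0, (3-8)^2=25, (1-1)^2=0, (10-10)^2=0, (4-4)^2=0, (6-6)^2=0, (9-9)^2=0
sum(d^2) = 38.
Step 3: rho = 1 - 6*38 / (10*(10^2 - 1)) = 1 - 228/990 = 0.769697.
Step 4: Under H0, t = rho * sqrt((n-2)/(1-rho^2)) = 3.4101 ~ t(8).
Step 5: Two-sided p-value from the t-distribution with 8 df = 0.009222.
Step 6: alpha = 0.1. reject H0.

rho = 0.7697, p = 0.009222, reject H0 at alpha = 0.1.


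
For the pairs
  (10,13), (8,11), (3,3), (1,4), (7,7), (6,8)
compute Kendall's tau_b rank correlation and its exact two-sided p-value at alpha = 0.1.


Step 1: Enumerate the 15 unordered pairs (i,j) with i<j and classify each by sign(x_j-x_i) * sign(y_j-y_i).
  (1,2):dx=-2,dy=-2->C; (1,3):dx=-7,dy=-10->C; (1,4):dx=-9,dy=-9->C; (1,5):dx=-3,dy=-6->C
  (1,6):dx=-4,dy=-5->C; (2,3):dx=-5,dy=-8->C; (2,4):dx=-7,dy=-7->C; (2,5):dx=-1,dy=-4->C
  (2,6):dx=-2,dy=-3->C; (3,4):dx=-2,dy=+1->D; (3,5):dx=+4,dy=+4->C; (3,6):dx=+3,dy=+5->C
  (4,5):dx=+6,dy=+3->C; (4,6):dx=+5,dy=+4->C; (5,6):dx=-1,dy=+1->D
Step 2: C = 13, D = 2, total pairs = 15.
Step 3: tau = (C - D)/(n(n-1)/2) = (13 - 2)/15 = 0.733333.
Step 4: Exact two-sided p-value (enumerate n! = 720 permutations of y under H0): p = 0.055556.
Step 5: alpha = 0.1. reject H0.

tau_b = 0.7333 (C=13, D=2), p = 0.055556, reject H0.


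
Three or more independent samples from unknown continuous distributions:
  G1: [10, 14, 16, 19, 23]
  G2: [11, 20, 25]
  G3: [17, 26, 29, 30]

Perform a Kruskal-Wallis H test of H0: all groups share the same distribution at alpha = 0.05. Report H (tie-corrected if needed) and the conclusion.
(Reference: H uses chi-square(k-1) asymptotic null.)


Step 1: Combine all N = 12 observations and assign midranks.
sorted (value, group, rank): (10,G1,1), (11,G2,2), (14,G1,3), (16,G1,4), (17,G3,5), (19,G1,6), (20,G2,7), (23,G1,8), (25,G2,9), (26,G3,10), (29,G3,11), (30,G3,12)
Step 2: Sum ranks within each group.
R_1 = 22 (n_1 = 5)
R_2 = 18 (n_2 = 3)
R_3 = 38 (n_3 = 4)
Step 3: H = 12/(N(N+1)) * sum(R_i^2/n_i) - 3(N+1)
     = 12/(12*13) * (22^2/5 + 18^2/3 + 38^2/4) - 3*13
     = 0.076923 * 565.8 - 39
     = 4.523077.
Step 4: No ties, so H is used without correction.
Step 5: Under H0, H ~ chi^2(2); p-value = 0.104190.
Step 6: alpha = 0.05. fail to reject H0.

H = 4.5231, df = 2, p = 0.104190, fail to reject H0.


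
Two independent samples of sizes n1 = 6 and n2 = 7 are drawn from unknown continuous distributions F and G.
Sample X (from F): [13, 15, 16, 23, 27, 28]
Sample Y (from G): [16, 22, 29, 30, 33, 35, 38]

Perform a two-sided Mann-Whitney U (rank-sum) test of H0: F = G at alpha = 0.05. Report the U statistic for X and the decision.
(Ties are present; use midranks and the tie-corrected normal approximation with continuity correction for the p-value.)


Step 1: Combine and sort all 13 observations; assign midranks.
sorted (value, group): (13,X), (15,X), (16,X), (16,Y), (22,Y), (23,X), (27,X), (28,X), (29,Y), (30,Y), (33,Y), (35,Y), (38,Y)
ranks: 13->1, 15->2, 16->3.5, 16->3.5, 22->5, 23->6, 27->7, 28->8, 29->9, 30->10, 33->11, 35->12, 38->13
Step 2: Rank sum for X: R1 = 1 + 2 + 3.5 + 6 + 7 + 8 = 27.5.
Step 3: U_X = R1 - n1(n1+1)/2 = 27.5 - 6*7/2 = 27.5 - 21 = 6.5.
       U_Y = n1*n2 - U_X = 42 - 6.5 = 35.5.
Step 4: Ties are present, so use the tie-corrected normal approximation (with continuity correction) for the p-value.
Step 5: p-value = 0.045204; compare to alpha = 0.05. reject H0.

U_X = 6.5, p = 0.045204, reject H0 at alpha = 0.05.
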